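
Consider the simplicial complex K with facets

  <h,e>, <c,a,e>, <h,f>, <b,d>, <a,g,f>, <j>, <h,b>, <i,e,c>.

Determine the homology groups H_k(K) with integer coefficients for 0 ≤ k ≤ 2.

H_0 ≅ Z^2,  H_1 ≅ Z,  H_2 = 0.

Fix the vertex order a < b < c < d < e < f < g < h < i < j and write every simplex with vertices in increasing order. Then dim K = 2 and the simplices of K are:

  0-simplices (10): a, b, c, d, e, f, g, h, i, j
  1-simplices (12): ac, ae, af, ag, bd, bh, ce, ci, eh, ei, fg, fh
  2-simplices (3): ace, afg, cei

Hence C_0 ≅ Z^10, C_1 ≅ Z^12, C_2 ≅ Z^3.

∂_1: C_1 → C_0 sends each edge [p,q] (with p < q) to q − p.
The resulting 10×12 matrix has rank 8, and its Smith normal form has invariant factors (1,1,1,1,1,1,1,1).

∂_2: C_2 → C_1 sends each 2-simplex [p,q,r] to [q,r] − [p,r] + [p,q]. For instance
  ∂ace = ce − ae + ac,
  ∂cei = ei − ci + ce.
The resulting 12×3 matrix has rank 3, and its Smith normal form has invariant factors (1,1,1).

From H_k ≅ ker(∂_k) / im(∂_{k+1}) we obtain:

  H_0: rank C_0 − rank ∂_1 = 10 − 8 = 2, and the invariant factors of ∂_1 are all 1, so H_0 ≅ Z^2.
  H_1: rank ker ∂_1 − rank ∂_2 = (12 − 8) − 3 = 1, and the invariant factors of ∂_2 are all 1, so H_1 ≅ Z.
  H_2: rank ker ∂_2 − rank ∂_3 = (3 − 3) − 0 = 0, and there is no ∂_3, so H_2 ≅ 0.

As a check, the Euler characteristic is 10 − 12 + 3 = 1, which agrees with 2 − 1 + 0 = 1.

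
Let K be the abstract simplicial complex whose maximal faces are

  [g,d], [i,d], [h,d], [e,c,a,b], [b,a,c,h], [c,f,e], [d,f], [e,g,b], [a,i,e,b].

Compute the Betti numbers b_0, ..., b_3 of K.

Take the total order a < b < c < d < e < f < g < h < i on the vertex set. Then K (dimension 3) consists of the simplices:

  0-simplices (9): a, b, c, d, e, f, g, h, i
  1-simplices (20): ab, ac, ae, ah, ai, bc, be, bg, bh, bi, ce, cf, ch, df, dg, dh, di, ef, eg, ei
  2-simplices (12): abc, abe, abh, abi, ace, ach, aei, bce, bch, beg, bei, cef
  3-simplices (3): abce, abch, abei

Hence C_0 ≅ Z^9, C_1 ≅ Z^20, C_2 ≅ Z^12, C_3 ≅ Z^3.

The boundary map ∂_1: C_1 → C_0 sends each edge [p,q] (with p < q) to q − p. For instance
  ∂df = f − d.
The 9×20 boundary matrix has rank 8 and Smith normal form diag(1,1,1,1,1,1,1,1).

Boundary ∂_2: C_2 → C_1 maps a triangle to the signed sum of its edges. For instance
  ∂bch = ch − bh + bc,
  ∂abc = bc − ac + ab.
This gives a 20×12 integer matrix of rank 9; reducing to Smith normal form yields diagonal entries (1,1,1,1,1,1,1,1,1).

The boundary map ∂_3: C_3 → C_2 sends each 3-simplex σ to the alternating sum Σ_i (−1)^i (σ with its i-th vertex removed). For instance
  ∂abei = bei − aei + abi − abe,
  ∂abce = bce − ace + abe − abc.
The resulting 12×3 matrix has rank 3, and its Smith normal form has invariant factors (1,1,1).

Computing H_k = (kernel of ∂_k) / (image of ∂_{k+1}):

  H_0: rank C_0 − rank ∂_1 = 9 − 8 = 1, and the invariant factors of ∂_1 are all 1, so H_0 ≅ Z.
  H_1: rank ker ∂_1 − rank ∂_2 = (20 − 8) − 9 = 3, and the invariant factors of ∂_2 are all 1, so H_1 ≅ Z^3.
  H_2: rank ker ∂_2 − rank ∂_3 = (12 − 9) − 3 = 0, and the invariant factors of ∂_3 are all 1, so H_2 ≅ 0.
  H_3: rank ker ∂_3 − rank ∂_4 = (3 − 3) − 0 = 0, and there is no ∂_4, so H_3 ≅ 0.

As a check, the Euler characteristic is 9 − 20 + 12 − 3 = -2, which agrees with 1 − 3 + 0 − 0 = -2.

Hence the Betti numbers are b_0 = 1, b_1 = 3, b_2 = 0, b_3 = 0.

b_0 = 1, b_1 = 3, b_2 = 0, b_3 = 0.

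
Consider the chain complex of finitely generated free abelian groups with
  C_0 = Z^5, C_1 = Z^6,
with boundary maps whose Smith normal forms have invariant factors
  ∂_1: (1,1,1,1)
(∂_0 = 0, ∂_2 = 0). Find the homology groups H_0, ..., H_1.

H_0 = Z,  H_1 = Z^2.

H_0: b_0 = 5 − 0 − 4 = 1; torsion from ∂_1 factors > 1: none. So H_0 = Z.
H_1: b_1 = 6 − 4 − 0 = 2; torsion from ∂_2 factors > 1: none. So H_1 = Z^2.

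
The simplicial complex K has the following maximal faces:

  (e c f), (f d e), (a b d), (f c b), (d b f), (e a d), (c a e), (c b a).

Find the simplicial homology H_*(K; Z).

Order the vertices as a < b < c < d < e < f. Listing each simplex with vertices in this order, K has dimension 2 with simplices:

  0-simplices (6): a, b, c, d, e, f
  1-simplices (12): ab, ac, ad, ae, bc, bd, bf, ce, cf, de, df, ef
  2-simplices (8): abc, abd, ace, ade, bcf, bdf, cef, def

Hence C_0 ≅ Z^6, C_1 ≅ Z^12, C_2 ≅ Z^8.

Boundary ∂_1: C_1 → C_0 is given by ∂[p,q] = [q] − [p]. For instance
  ∂ef = f − e.
The 6×12 boundary matrix has rank 5 and Smith normal form diag(1,1,1,1,1).

Boundary ∂_2: C_2 → C_1 sends each 2-simplex [p,q,r] to [q,r] − [p,r] + [p,q]. For instance
  ∂cef = ef − cf + ce,
  ∂abd = bd − ad + ab.
As a 12×8 matrix over Z this has rank 7, with invariant factors (1,1,1,1,1,1,1).

Reading off H_k = ker ∂_k / im ∂_{k+1}:

  H_0: rank C_0 − rank ∂_1 = 6 − 5 = 1, and the invariant factors of ∂_1 are all 1, so H_0 = Z.
  H_1: rank ker ∂_1 − rank ∂_2 = (12 − 5) − 7 = 0, and the invariant factors of ∂_2 are all 1, so H_1 = 0.
  H_2: rank ker ∂_2 − rank ∂_3 = (8 − 7) − 0 = 1, and there is no ∂_3, so H_2 = Z.

H_0 = Z,  H_1 = 0,  H_2 = Z.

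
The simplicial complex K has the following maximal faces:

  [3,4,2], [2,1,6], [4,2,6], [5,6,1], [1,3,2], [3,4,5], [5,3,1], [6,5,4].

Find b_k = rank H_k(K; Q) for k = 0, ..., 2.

b_0 = 1, b_1 = 0, b_2 = 1.

Order the vertices as 1 < 2 < 3 < 4 < 5 < 6. Listing each simplex with vertices in this order, K has dimension 2 with simplices:

  0-simplices (6): [1], [2], [3], [4], [5], [6]
  1-simplices (12): [1,2], [1,3], [1,5], [1,6], [2,3], [2,4], [2,6], [3,4], [3,5], [4,5], [4,6], [5,6]
  2-simplices (8): [1,2,3], [1,2,6], [1,3,5], [1,5,6], [2,3,4], [2,4,6], [3,4,5], [4,5,6]

Hence C_0 ≅ Z^6, C_1 ≅ Z^12, C_2 ≅ Z^8.

Boundary ∂_1: C_1 → C_0 sends each edge [p,q] (with p < q) to q − p. For instance
  ∂[5,6] = [6] − [5].
This gives a 6×12 integer matrix of rank 5; reducing to Smith normal form yields diagonal entries (1,1,1,1,1).

∂_2: C_2 → C_1 maps a triangle to the signed sum of its edges. For instance
  ∂[1,2,6] = [2,6] − [1,6] + [1,2],
  ∂[1,3,5] = [3,5] − [1,5] + [1,3].
The 12×8 boundary matrix has rank 7 and Smith normal form diag(1,1,1,1,1,1,1).

From H_k ≅ ker(∂_k) / im(∂_{k+1}) we obtain:

  H_0: rank C_0 − rank ∂_1 = 6 − 5 = 1, and the invariant factors of ∂_1 are all 1, so H_0 ≅ Z.
  H_1: rank ker ∂_1 − rank ∂_2 = (12 − 5) − 7 = 0, and the invariant factors of ∂_2 are all 1, so H_1 ≅ 0.
  H_2: rank ker ∂_2 − rank ∂_3 = (8 − 7) − 0 = 1, and there is no ∂_3, so H_2 ≅ Z.

(K is a triangulation of the 2-sphere S^2.)

Hence the Betti numbers are b_0 = 1, b_1 = 0, b_2 = 1.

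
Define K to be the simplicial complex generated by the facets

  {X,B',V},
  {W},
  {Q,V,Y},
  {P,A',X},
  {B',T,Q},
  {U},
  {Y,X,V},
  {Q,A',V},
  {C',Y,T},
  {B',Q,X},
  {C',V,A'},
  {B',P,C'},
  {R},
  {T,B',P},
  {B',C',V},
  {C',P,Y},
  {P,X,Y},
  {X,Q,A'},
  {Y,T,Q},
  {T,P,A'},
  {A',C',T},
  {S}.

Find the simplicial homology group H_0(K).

H_0 ≅ Z^5.

Order the vertices as P < Q < R < S < T < U < V < W < X < Y < A' < B' < C'. Listing each simplex with vertices in this order, K has dimension 2 with simplices:

  0-simplices (13): [P], [Q], [R], [S], [T], [U], [V], [W], [X], [Y], [A'], [B'], [C']
  1-simplices (27): (27 of them)
  2-simplices (18): (18 of them)

so the chain groups are C_0 ≅ Z^13, C_1 ≅ Z^27, C_2 ≅ Z^18.

∂_1: C_1 → C_0 is given by ∂[p,q] = [q] − [p]. For instance
  ∂[T,B'] = [B'] − [T].
The resulting 13×27 matrix has rank 8, and its Smith normal form has invariant factors (1,1,1,1,1,1,1,1).

Boundary ∂_2: C_2 → C_1 maps a triangle to the signed sum of its edges. For instance
  ∂[P,X,A'] = [X,A'] − [P,A'] + [P,X],
  ∂[Q,V,Y] = [V,Y] − [Q,Y] + [Q,V].
The 27×18 boundary matrix has rank 18 and Smith normal form diag(1,1,1,1,1,1,1,1,1,1,1,1,1,1,1,1,1,2).

Now H_k = ker ∂_k / im ∂_{k+1}, so:

  H_0: rank C_0 − rank ∂_1 = 13 − 8 = 5, and the invariant factors of ∂_1 are all 1, so H_0 = Z^5.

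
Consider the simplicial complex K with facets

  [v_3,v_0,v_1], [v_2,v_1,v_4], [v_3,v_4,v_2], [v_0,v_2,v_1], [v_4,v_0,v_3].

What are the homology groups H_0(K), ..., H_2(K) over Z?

Take the total order v_0 < v_1 < v_2 < v_3 < v_4 on the vertex set. Then K (dimension 2) consists of the simplices:

  0-simplices (5): [v_0], [v_1], [v_2], [v_3], [v_4]
  1-simplices (10): [v_0,v_1], [v_0,v_2], [v_0,v_3], [v_0,v_4], [v_1,v_2], [v_1,v_3], [v_1,v_4], [v_2,v_3], [v_2,v_4], [v_3,v_4]
  2-simplices (5): [v_0,v_1,v_2], [v_0,v_1,v_3], [v_0,v_3,v_4], [v_1,v_2,v_4], [v_2,v_3,v_4]

giving chain groups C_0 ≅ Z^5, C_1 ≅ Z^10, C_2 ≅ Z^5.

∂_1: C_1 → C_0 maps an edge to its endpoints' difference, ∂[p,q] = q − p.
The resulting 5×10 matrix has rank 4, and its Smith normal form has invariant factors (1,1,1,1).

Boundary ∂_2: C_2 → C_1 maps a triangle to the signed sum of its edges. For instance
  ∂[v_2,v_3,v_4] = [v_3,v_4] − [v_2,v_4] + [v_2,v_3],
  ∂[v_1,v_2,v_4] = [v_2,v_4] − [v_1,v_4] + [v_1,v_2].
The resulting 10×5 matrix has rank 5, and its Smith normal form has invariant factors (1,1,1,1,1).

Computing H_k = (kernel of ∂_k) / (image of ∂_{k+1}):

  H_0: rank C_0 − rank ∂_1 = 5 − 4 = 1, and the invariant factors of ∂_1 are all 1, so H_0 ≅ Z.
  H_1: rank ker ∂_1 − rank ∂_2 = (10 − 4) − 5 = 1, and the invariant factors of ∂_2 are all 1, so H_1 ≅ Z.
  H_2: rank ker ∂_2 − rank ∂_3 = (5 − 5) − 0 = 0, and there is no ∂_3, so H_2 ≅ 0.

H_0 ≅ Z,  H_1 ≅ Z,  H_2 = 0.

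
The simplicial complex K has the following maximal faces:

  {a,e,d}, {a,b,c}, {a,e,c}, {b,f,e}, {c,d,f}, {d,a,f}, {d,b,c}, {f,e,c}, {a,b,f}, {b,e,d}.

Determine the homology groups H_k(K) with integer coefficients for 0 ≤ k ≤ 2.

Fix the vertex order a < b < c < d < e < f and write every simplex with vertices in increasing order. Then dim K = 2 and the simplices of K are:

  0-simplices (6): a, b, c, d, e, f
  1-simplices (15): ab, ac, ad, ae, af, bc, bd, be, bf, cd, ce, cf, de, df, ef
  2-simplices (10): abc, abf, ace, ade, adf, bcd, bde, bef, cdf, cef

Hence C_0 ≅ Z^6, C_1 ≅ Z^15, C_2 ≅ Z^10.

Boundary ∂_1: C_1 → C_0 is given by ∂[p,q] = [q] − [p]. For instance
  ∂be = e − b.
As a 6×15 matrix over Z this has rank 5, with invariant factors (1,1,1,1,1).

∂_2: C_2 → C_1 maps a triangle to the signed sum of its edges. For instance
  ∂ace = ce − ae + ac,
  ∂adf = df − af + ad.
The resulting 15×10 matrix has rank 10, and its Smith normal form has invariant factors (1,1,1,1,1,1,1,1,1,2).

Computing H_k = (kernel of ∂_k) / (image of ∂_{k+1}):

  H_0: rank C_0 − rank ∂_1 = 6 − 5 = 1, and the invariant factors of ∂_1 are all 1, so H_0 = Z.
  H_1: rank ker ∂_1 − rank ∂_2 = (15 − 5) − 10 = 0, and ∂_2 has invariant factor 2 > 1, so H_1 = Z/2Z.
  H_2: rank ker ∂_2 − rank ∂_3 = (10 − 10) − 0 = 0, and there is no ∂_3, so H_2 = 0.

As a check, the Euler characteristic is 6 − 15 + 10 = 1, which agrees with 1 − 0 + 0 = 1.

H_0 = Z,  H_1 = Z/2Z,  H_2 = 0.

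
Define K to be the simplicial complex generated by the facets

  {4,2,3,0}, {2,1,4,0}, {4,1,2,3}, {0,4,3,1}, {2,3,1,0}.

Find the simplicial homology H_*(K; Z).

H_0 ≅ Z,  H_1 = 0,  H_2 = 0,  H_3 ≅ Z.

K has 5 vertices, 10 edges, 10 triangles, 5 3-simplices.
rank ∂_0 = 0, rank ∂_1 = 4 ⇒ b_0 = 5 − 0 − 4 = 1; all invariant factors of ∂_1 are 1 so no torsion. So H_0 ≅ Z.
rank ∂_1 = 4, rank ∂_2 = 6 ⇒ b_1 = 10 − 4 − 6 = 0; all invariant factors of ∂_2 are 1 so no torsion. So H_1 ≅ 0.
rank ∂_2 = 6, rank ∂_3 = 4 ⇒ b_2 = 10 − 6 − 4 = 0; all invariant factors of ∂_3 are 1 so no torsion. So H_2 ≅ 0.
rank ∂_3 = 4, rank ∂_4 = 0 ⇒ b_3 = 5 − 4 − 0 = 1. So H_3 ≅ Z.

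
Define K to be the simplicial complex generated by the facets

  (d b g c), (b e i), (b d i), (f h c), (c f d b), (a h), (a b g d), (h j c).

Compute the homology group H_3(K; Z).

H_3 = 0.

We work with the vertex ordering a < b < c < d < e < f < g < h < i < j. The simplices of K, each written with vertices in increasing order, are:

  0-simplices (10): a, b, c, d, e, f, g, h, i, j
  1-simplices (21): ab, ad, ag, ah, bc, bd, be, bf, bg, bi, cd, cf, cg, ch, cj, df, dg, di, ei, fh, hj
  2-simplices (14): abd, abg, adg, bcd, bcf, bcg, bdf, bdg, bdi, bei, cdf, cdg, cfh, chj
  3-simplices (3): abdg, bcdf, bcdg

Hence C_0 ≅ Z^10, C_1 ≅ Z^21, C_2 ≅ Z^14, C_3 ≅ Z^3.

The boundary map ∂_1: C_1 → C_0 is given by ∂[p,q] = [q] − [p].
This gives a 10×21 integer matrix of rank 9; reducing to Smith normal form yields diagonal entries (1,1,1,1,1,1,1,1,1).

Boundary ∂_2: C_2 → C_1 sends each 2-simplex [p,q,r] to [q,r] − [p,r] + [p,q]. For instance
  ∂cdg = dg − cg + cd,
  ∂adg = dg − ag + ad.
The resulting 21×14 matrix has rank 11, and its Smith normal form has invariant factors (1,1,1,1,1,1,1,1,1,1,1).

The boundary map ∂_3: C_3 → C_2 sends each 3-simplex σ to the alternating sum Σ_i (−1)^i (σ with its i-th vertex removed). For instance
  ∂bcdf = cdf − bdf + bcf − bcd,
  ∂bcdg = cdg − bdg + bcg − bcd.
The 14×3 boundary matrix has rank 3 and Smith normal form diag(1,1,1).

Now H_k = ker ∂_k / im ∂_{k+1}, so:

  H_3: rank ker ∂_3 − rank ∂_4 = (3 − 3) − 0 = 0, and there is no ∂_4, so H_3 ≅ 0.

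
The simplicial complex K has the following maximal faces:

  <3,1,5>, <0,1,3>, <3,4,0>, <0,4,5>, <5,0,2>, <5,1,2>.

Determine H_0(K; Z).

H_0 = Z.

Fix the vertex order 0 < 1 < 2 < 3 < 4 < 5 and write every simplex with vertices in increasing order. Then dim K = 2 and the simplices of K are:

  0-simplices (6): [0], [1], [2], [3], [4], [5]
  1-simplices (12): [0,1], [0,2], [0,3], [0,4], [0,5], [1,2], [1,3], [1,5], [2,5], [3,4], [3,5], [4,5]
  2-simplices (6): [0,1,3], [0,2,5], [0,3,4], [0,4,5], [1,2,5], [1,3,5]

so the chain groups are C_0 ≅ Z^6, C_1 ≅ Z^12, C_2 ≅ Z^6.

∂_1: C_1 → C_0 is given by ∂[p,q] = [q] − [p]. For instance
  ∂[1,5] = [5] − [1].
This gives a 6×12 integer matrix of rank 5; reducing to Smith normal form yields diagonal entries (1,1,1,1,1).

∂_2: C_2 → C_1 acts by ∂[p,q,r] = [q,r] − [p,r] + [p,q]. For instance
  ∂[1,2,5] = [2,5] − [1,5] + [1,2],
  ∂[0,1,3] = [1,3] − [0,3] + [0,1].
The 12×6 boundary matrix has rank 6 and Smith normal form diag(1,1,1,1,1,1).

Computing H_k = (kernel of ∂_k) / (image of ∂_{k+1}):

  H_0: rank C_0 − rank ∂_1 = 6 − 5 = 1, and the invariant factors of ∂_1 are all 1, so H_0 ≅ Z.

(K is a triangulation of the cylinder S^1 x I.)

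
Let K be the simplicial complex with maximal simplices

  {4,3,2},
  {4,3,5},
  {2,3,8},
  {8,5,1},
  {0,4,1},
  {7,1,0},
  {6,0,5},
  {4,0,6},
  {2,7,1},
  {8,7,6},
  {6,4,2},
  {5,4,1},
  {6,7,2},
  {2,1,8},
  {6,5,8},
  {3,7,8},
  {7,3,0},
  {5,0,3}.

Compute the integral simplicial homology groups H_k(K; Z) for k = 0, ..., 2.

Take the total order 0 < 1 < 2 < 3 < 4 < 5 < 6 < 7 < 8 on the vertex set. Then K (dimension 2) consists of the simplices:

  0-simplices (9): [0], [1], [2], [3], [4], [5], [6], [7], [8]
  1-simplices (27): (27 of them)
  2-simplices (18): [0,1,4], [0,1,7], [0,3,5], [0,3,7], [0,4,6], [0,5,6], [1,2,7], [1,2,8], [1,4,5], [1,5,8], [2,3,4], [2,3,8], [2,4,6], [2,6,7], [3,4,5], [3,7,8], [5,6,8], [6,7,8]

Hence C_0 ≅ Z^9, C_1 ≅ Z^27, C_2 ≅ Z^18.

The boundary map ∂_1: C_1 → C_0 maps an edge to its endpoints' difference, ∂[p,q] = q − p. For instance
  ∂[1,2] = [2] − [1].
The resulting 9×27 matrix has rank 8, and its Smith normal form has invariant factors (1,1,1,1,1,1,1,1).

Boundary ∂_2: C_2 → C_1 maps a triangle to the signed sum of its edges. For instance
  ∂[6,7,8] = [7,8] − [6,8] + [6,7],
  ∂[2,3,4] = [3,4] − [2,4] + [2,3].
This gives a 27×18 integer matrix of rank 18; reducing to Smith normal form yields diagonal entries (1,1,1,1,1,1,1,1,1,1,1,1,1,1,1,1,1,2).

Computing H_k = (kernel of ∂_k) / (image of ∂_{k+1}):

  H_0: rank C_0 − rank ∂_1 = 9 − 8 = 1, and the invariant factors of ∂_1 are all 1, so H_0 = Z.
  H_1: rank ker ∂_1 − rank ∂_2 = (27 − 8) − 18 = 1, and ∂_2 has invariant factor 2 > 1, so H_1 = Z ⊕ Z/2.
  H_2: rank ker ∂_2 − rank ∂_3 = (18 − 18) − 0 = 0, and there is no ∂_3, so H_2 = 0.

H_0 = Z,  H_1 = Z ⊕ Z/2,  H_2 = 0.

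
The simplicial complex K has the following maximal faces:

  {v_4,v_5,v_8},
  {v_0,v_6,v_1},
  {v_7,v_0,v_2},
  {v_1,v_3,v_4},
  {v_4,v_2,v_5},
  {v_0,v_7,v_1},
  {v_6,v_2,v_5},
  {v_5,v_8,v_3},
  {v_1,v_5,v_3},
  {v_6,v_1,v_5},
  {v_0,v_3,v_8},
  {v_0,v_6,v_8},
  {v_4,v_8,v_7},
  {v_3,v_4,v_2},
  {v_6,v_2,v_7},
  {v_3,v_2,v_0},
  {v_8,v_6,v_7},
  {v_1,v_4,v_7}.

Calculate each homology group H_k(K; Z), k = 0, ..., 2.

H_0 = Z,  H_1 = Z ⊕ Z/2,  H_2 = 0.

K has 9 vertices, 27 edges, 18 triangles.
rank ∂_0 = 0, rank ∂_1 = 8 ⇒ b_0 = 9 − 0 − 8 = 1; all invariant factors of ∂_1 are 1 so no torsion. So H_0 ≅ Z.
rank ∂_1 = 8, rank ∂_2 = 18 ⇒ b_1 = 27 − 8 − 18 = 1; ∂_2 has invariant factor(s) [2] giving torsion. So H_1 ≅ Z ⊕ Z/2.
rank ∂_2 = 18, rank ∂_3 = 0 ⇒ b_2 = 18 − 18 − 0 = 0. So H_2 ≅ 0.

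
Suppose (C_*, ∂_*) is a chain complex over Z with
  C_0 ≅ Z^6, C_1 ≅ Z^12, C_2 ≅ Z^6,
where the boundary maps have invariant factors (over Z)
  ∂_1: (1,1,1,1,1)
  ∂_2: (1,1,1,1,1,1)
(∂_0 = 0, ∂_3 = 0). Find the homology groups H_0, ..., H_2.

H_0: b_0 = 6 − 0 − 5 = 1; torsion from ∂_1 factors > 1: none. So H_0 ≅ Z.
H_1: b_1 = 12 − 5 − 6 = 1; torsion from ∂_2 factors > 1: none. So H_1 ≅ Z.
H_2: b_2 = 6 − 6 − 0 = 0; torsion from ∂_3 factors > 1: none. So H_2 ≅ 0.

H_0 ≅ Z,  H_1 ≅ Z,  H_2 = 0.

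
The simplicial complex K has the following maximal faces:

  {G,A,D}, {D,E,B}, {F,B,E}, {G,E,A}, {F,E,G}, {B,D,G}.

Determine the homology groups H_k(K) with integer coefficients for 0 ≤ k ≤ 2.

K has 6 vertices, 12 edges, 6 triangles.
rank ∂_0 = 0, rank ∂_1 = 5 ⇒ b_0 = 6 − 0 − 5 = 1; all invariant factors of ∂_1 are 1 so no torsion. So H_0 ≅ Z.
rank ∂_1 = 5, rank ∂_2 = 6 ⇒ b_1 = 12 − 5 − 6 = 1; all invariant factors of ∂_2 are 1 so no torsion. So H_1 ≅ Z.
rank ∂_2 = 6, rank ∂_3 = 0 ⇒ b_2 = 6 − 6 − 0 = 0. So H_2 ≅ 0.

H_0 ≅ Z,  H_1 ≅ Z,  H_2 = 0.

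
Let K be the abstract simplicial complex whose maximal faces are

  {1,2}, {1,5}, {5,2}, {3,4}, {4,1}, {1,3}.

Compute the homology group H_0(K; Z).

We work with the vertex ordering 1 < 2 < 3 < 4 < 5. The simplices of K, each written with vertices in increasing order, are:

  0-simplices (5): [1], [2], [3], [4], [5]
  1-simplices (6): [1,2], [1,3], [1,4], [1,5], [2,5], [3,4]

so the chain groups are C_0 ≅ Z^5, C_1 ≅ Z^6.

The boundary map ∂_1: C_1 → C_0 sends each edge [p,q] (with p < q) to q − p. For instance
  ∂[1,3] = [3] − [1].
This gives a 5×6 integer matrix of rank 4; reducing to Smith normal form yields diagonal entries (1,1,1,1).

Now H_k = ker ∂_k / im ∂_{k+1}, so:

  H_0: rank C_0 − rank ∂_1 = 5 − 4 = 1, and the invariant factors of ∂_1 are all 1, so H_0 = Z.

H_0 = Z.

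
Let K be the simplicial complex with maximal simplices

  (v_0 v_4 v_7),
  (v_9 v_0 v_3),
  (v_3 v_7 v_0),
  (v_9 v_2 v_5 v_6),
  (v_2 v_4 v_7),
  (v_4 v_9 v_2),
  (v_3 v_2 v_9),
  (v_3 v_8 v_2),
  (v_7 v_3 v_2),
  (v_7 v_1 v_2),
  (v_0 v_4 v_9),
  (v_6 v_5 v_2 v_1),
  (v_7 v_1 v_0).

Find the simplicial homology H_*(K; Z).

H_0 = Z,  H_1 = 0,  H_2 = Z,  H_3 = 0.

K has 10 vertices, 24 edges, 18 triangles, 2 3-simplices.
rank ∂_0 = 0, rank ∂_1 = 9 ⇒ b_0 = 10 − 0 − 9 = 1; all invariant factors of ∂_1 are 1 so no torsion. So H_0 = Z.
rank ∂_1 = 9, rank ∂_2 = 15 ⇒ b_1 = 24 − 9 − 15 = 0; all invariant factors of ∂_2 are 1 so no torsion. So H_1 = 0.
rank ∂_2 = 15, rank ∂_3 = 2 ⇒ b_2 = 18 − 15 − 2 = 1; all invariant factors of ∂_3 are 1 so no torsion. So H_2 = Z.
rank ∂_3 = 2, rank ∂_4 = 0 ⇒ b_3 = 2 − 2 − 0 = 0. So H_3 = 0.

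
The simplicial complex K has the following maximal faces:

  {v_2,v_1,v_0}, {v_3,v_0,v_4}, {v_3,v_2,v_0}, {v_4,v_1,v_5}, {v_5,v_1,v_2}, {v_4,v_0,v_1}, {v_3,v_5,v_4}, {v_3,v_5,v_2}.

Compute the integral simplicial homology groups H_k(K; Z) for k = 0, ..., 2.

H_0 ≅ Z,  H_1 = 0,  H_2 ≅ Z.

Order the vertices as v_0 < v_1 < v_2 < v_3 < v_4 < v_5. Listing each simplex with vertices in this order, K has dimension 2 with simplices:

  0-simplices (6): [v_0], [v_1], [v_2], [v_3], [v_4], [v_5]
  1-simplices (12): [v_0,v_1], [v_0,v_2], [v_0,v_3], [v_0,v_4], [v_1,v_2], [v_1,v_4], [v_1,v_5], [v_2,v_3], [v_2,v_5], [v_3,v_4], [v_3,v_5], [v_4,v_5]
  2-simplices (8): [v_0,v_1,v_2], [v_0,v_1,v_4], [v_0,v_2,v_3], [v_0,v_3,v_4], [v_1,v_2,v_5], [v_1,v_4,v_5], [v_2,v_3,v_5], [v_3,v_4,v_5]

Hence C_0 ≅ Z^6, C_1 ≅ Z^12, C_2 ≅ Z^8.

The boundary map ∂_1: C_1 → C_0 maps an edge to its endpoints' difference, ∂[p,q] = q − p.
The resulting 6×12 matrix has rank 5, and its Smith normal form has invariant factors (1,1,1,1,1).

∂_2: C_2 → C_1 acts by ∂[p,q,r] = [q,r] − [p,r] + [p,q]. For instance
  ∂[v_0,v_2,v_3] = [v_2,v_3] − [v_0,v_3] + [v_0,v_2],
  ∂[v_0,v_1,v_4] = [v_1,v_4] − [v_0,v_4] + [v_0,v_1].
The 12×8 boundary matrix has rank 7 and Smith normal form diag(1,1,1,1,1,1,1).

Reading off H_k = ker ∂_k / im ∂_{k+1}:

  H_0: rank C_0 − rank ∂_1 = 6 − 5 = 1, and the invariant factors of ∂_1 are all 1, so H_0 ≅ Z.
  H_1: rank ker ∂_1 − rank ∂_2 = (12 − 5) − 7 = 0, and the invariant factors of ∂_2 are all 1, so H_1 ≅ 0.
  H_2: rank ker ∂_2 − rank ∂_3 = (8 − 7) − 0 = 1, and there is no ∂_3, so H_2 ≅ Z.

As a check, the Euler characteristic is 6 − 12 + 8 = 2, which agrees with 1 − 0 + 1 = 2.
(K is a triangulation of the 2-sphere S^2.)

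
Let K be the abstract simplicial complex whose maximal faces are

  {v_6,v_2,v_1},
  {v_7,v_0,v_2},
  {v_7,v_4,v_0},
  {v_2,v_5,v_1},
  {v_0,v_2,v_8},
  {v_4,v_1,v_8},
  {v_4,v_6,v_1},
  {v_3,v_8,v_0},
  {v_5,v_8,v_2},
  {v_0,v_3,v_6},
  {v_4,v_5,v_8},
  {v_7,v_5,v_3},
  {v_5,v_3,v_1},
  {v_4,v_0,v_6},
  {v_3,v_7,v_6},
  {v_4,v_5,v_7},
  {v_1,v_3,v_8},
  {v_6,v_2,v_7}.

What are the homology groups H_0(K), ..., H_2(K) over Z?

H_0 ≅ Z,  H_1 ≅ Z ⊕ Z/2Z,  H_2 = 0.

K has 9 vertices, 27 edges, 18 triangles.
rank ∂_0 = 0, rank ∂_1 = 8 ⇒ b_0 = 9 − 0 − 8 = 1; all invariant factors of ∂_1 are 1 so no torsion. So H_0 = Z.
rank ∂_1 = 8, rank ∂_2 = 18 ⇒ b_1 = 27 − 8 − 18 = 1; ∂_2 has invariant factor(s) [2] giving torsion. So H_1 = Z ⊕ Z/2Z.
rank ∂_2 = 18, rank ∂_3 = 0 ⇒ b_2 = 18 − 18 − 0 = 0. So H_2 = 0.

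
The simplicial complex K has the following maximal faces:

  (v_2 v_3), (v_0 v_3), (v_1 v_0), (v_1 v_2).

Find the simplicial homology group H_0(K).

Take the total order v_0 < v_1 < v_2 < v_3 on the vertex set. Then K (dimension 1) consists of the simplices:

  0-simplices (4): [v_0], [v_1], [v_2], [v_3]
  1-simplices (4): [v_0,v_1], [v_0,v_3], [v_1,v_2], [v_2,v_3]

so the chain groups are C_0 ≅ Z^4, C_1 ≅ Z^4.

The boundary map ∂_1: C_1 → C_0 is given by ∂[p,q] = [q] − [p].
As a 4×4 matrix over Z this has rank 3, with invariant factors (1,1,1).

Computing H_k = (kernel of ∂_k) / (image of ∂_{k+1}):

  H_0: rank C_0 − rank ∂_1 = 4 − 3 = 1, and the invariant factors of ∂_1 are all 1, so H_0 = Z.

H_0 ≅ Z.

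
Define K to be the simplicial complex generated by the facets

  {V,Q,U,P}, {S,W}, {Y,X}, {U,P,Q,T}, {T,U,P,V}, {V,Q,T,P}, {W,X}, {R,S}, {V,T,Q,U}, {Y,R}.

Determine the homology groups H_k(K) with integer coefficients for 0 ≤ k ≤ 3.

H_0 = Z^2,  H_1 = Z,  H_2 = 0,  H_3 = Z.

Order the vertices as P < Q < R < S < T < U < V < W < X < Y. Listing each simplex with vertices in this order, K has dimension 3 with simplices:

  0-simplices (10): P, Q, R, S, T, U, V, W, X, Y
  1-simplices (15): PQ, PT, PU, PV, QT, QU, QV, RS, RY, SW, TU, TV, UV, WX, XY
  2-simplices (10): PQT, PQU, PQV, PTU, PTV, PUV, QTU, QTV, QUV, TUV
  3-simplices (5): PQTU, PQTV, PQUV, PTUV, QTUV

giving chain groups C_0 ≅ Z^10, C_1 ≅ Z^15, C_2 ≅ Z^10, C_3 ≅ Z^5.

Boundary ∂_1: C_1 → C_0 is given by ∂[p,q] = [q] − [p].
This gives a 10×15 integer matrix of rank 8; reducing to Smith normal form yields diagonal entries (1,1,1,1,1,1,1,1).

Boundary ∂_2: C_2 → C_1 acts by ∂[p,q,r] = [q,r] − [p,r] + [p,q]. For instance
  ∂QTV = TV − QV + QT,
  ∂PUV = UV − PV + PU.
As a 15×10 matrix over Z this has rank 6, with invariant factors (1,1,1,1,1,1).

The boundary map ∂_3: C_3 → C_2 sends each 3-simplex σ to the alternating sum Σ_i (−1)^i (σ with its i-th vertex removed). For instance
  ∂PQUV = QUV − PUV + PQV − PQU,
  ∂QTUV = TUV − QUV + QTV − QTU.
This gives a 10×5 integer matrix of rank 4; reducing to Smith normal form yields diagonal entries (1,1,1,1).

Reading off H_k = ker ∂_k / im ∂_{k+1}:

  H_0: rank C_0 − rank ∂_1 = 10 − 8 = 2, and the invariant factors of ∂_1 are all 1, so H_0 = Z^2.
  H_1: rank ker ∂_1 − rank ∂_2 = (15 − 8) − 6 = 1, and the invariant factors of ∂_2 are all 1, so H_1 = Z.
  H_2: rank ker ∂_2 − rank ∂_3 = (10 − 6) − 4 = 0, and the invariant factors of ∂_3 are all 1, so H_2 = 0.
  H_3: rank ker ∂_3 − rank ∂_4 = (5 − 4) − 0 = 1, and there is no ∂_4, so H_3 = Z.

As a check, the Euler characteristic is 10 − 15 + 10 − 5 = 0, which agrees with 2 − 1 + 0 − 1 = 0.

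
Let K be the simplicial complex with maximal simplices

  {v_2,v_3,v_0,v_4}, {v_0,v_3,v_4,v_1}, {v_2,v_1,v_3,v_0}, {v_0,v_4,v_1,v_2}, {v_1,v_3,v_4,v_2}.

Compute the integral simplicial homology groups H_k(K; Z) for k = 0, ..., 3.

H_0 ≅ Z,  H_1 = 0,  H_2 = 0,  H_3 ≅ Z.

Order the vertices as v_0 < v_1 < v_2 < v_3 < v_4. Listing each simplex with vertices in this order, K has dimension 3 with simplices:

  0-simplices (5): [v_0], [v_1], [v_2], [v_3], [v_4]
  1-simplices (10): [v_0,v_1], [v_0,v_2], [v_0,v_3], [v_0,v_4], [v_1,v_2], [v_1,v_3], [v_1,v_4], [v_2,v_3], [v_2,v_4], [v_3,v_4]
  2-simplices (10): [v_0,v_1,v_2], [v_0,v_1,v_3], [v_0,v_1,v_4], [v_0,v_2,v_3], [v_0,v_2,v_4], [v_0,v_3,v_4], [v_1,v_2,v_3], [v_1,v_2,v_4], [v_1,v_3,v_4], [v_2,v_3,v_4]
  3-simplices (5): [v_0,v_1,v_2,v_3], [v_0,v_1,v_2,v_4], [v_0,v_1,v_3,v_4], [v_0,v_2,v_3,v_4], [v_1,v_2,v_3,v_4]

giving chain groups C_0 ≅ Z^5, C_1 ≅ Z^10, C_2 ≅ Z^10, C_3 ≅ Z^5.

Boundary ∂_1: C_1 → C_0 maps an edge to its endpoints' difference, ∂[p,q] = q − p.
As a 5×10 matrix over Z this has rank 4, with invariant factors (1,1,1,1).

The boundary map ∂_2: C_2 → C_1 acts by ∂[p,q,r] = [q,r] − [p,r] + [p,q]. For instance
  ∂[v_1,v_3,v_4] = [v_3,v_4] − [v_1,v_4] + [v_1,v_3],
  ∂[v_0,v_1,v_4] = [v_1,v_4] − [v_0,v_4] + [v_0,v_1].
This gives a 10×10 integer matrix of rank 6; reducing to Smith normal form yields diagonal entries (1,1,1,1,1,1).

Boundary ∂_3: C_3 → C_2 sends each 3-simplex σ to the alternating sum Σ_i (−1)^i (σ with its i-th vertex removed). For instance
  ∂[v_1,v_2,v_3,v_4] = [v_2,v_3,v_4] − [v_1,v_3,v_4] + [v_1,v_2,v_4] − [v_1,v_2,v_3],
  ∂[v_0,v_2,v_3,v_4] = [v_2,v_3,v_4] − [v_0,v_3,v_4] + [v_0,v_2,v_4] − [v_0,v_2,v_3].
This gives a 10×5 integer matrix of rank 4; reducing to Smith normal form yields diagonal entries (1,1,1,1).

Computing H_k = (kernel of ∂_k) / (image of ∂_{k+1}):

  H_0: rank C_0 − rank ∂_1 = 5 − 4 = 1, and the invariant factors of ∂_1 are all 1, so H_0 = Z.
  H_1: rank ker ∂_1 − rank ∂_2 = (10 − 4) − 6 = 0, and the invariant factors of ∂_2 are all 1, so H_1 = 0.
  H_2: rank ker ∂_2 − rank ∂_3 = (10 − 6) − 4 = 0, and the invariant factors of ∂_3 are all 1, so H_2 = 0.
  H_3: rank ker ∂_3 − rank ∂_4 = (5 − 4) − 0 = 1, and there is no ∂_4, so H_3 = Z.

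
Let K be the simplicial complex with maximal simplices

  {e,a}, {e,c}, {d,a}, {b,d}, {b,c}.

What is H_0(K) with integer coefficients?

Order the vertices as a < b < c < d < e. Listing each simplex with vertices in this order, K has dimension 1 with simplices:

  0-simplices (5): a, b, c, d, e
  1-simplices (5): ad, ae, bc, bd, ce

Hence C_0 ≅ Z^5, C_1 ≅ Z^5.

The boundary map ∂_1: C_1 → C_0 is given by ∂[p,q] = [q] − [p].
The 5×5 boundary matrix has rank 4 and Smith normal form diag(1,1,1,1).

From H_k ≅ ker(∂_k) / im(∂_{k+1}) we obtain:

  H_0: rank C_0 − rank ∂_1 = 5 − 4 = 1, and the invariant factors of ∂_1 are all 1, so H_0 ≅ Z.

(K is a triangulation of the circle S^1.)

H_0 ≅ Z.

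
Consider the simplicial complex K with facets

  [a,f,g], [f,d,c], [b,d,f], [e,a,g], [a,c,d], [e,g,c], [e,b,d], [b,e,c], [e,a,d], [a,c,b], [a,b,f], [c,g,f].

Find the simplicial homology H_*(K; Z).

H_0 = Z,  H_1 = Z/2,  H_2 = 0.

We work with the vertex ordering a < b < c < d < e < f < g. The simplices of K, each written with vertices in increasing order, are:

  0-simplices (7): a, b, c, d, e, f, g
  1-simplices (18): ab, ac, ad, ae, af, ag, bc, bd, be, bf, cd, ce, cf, cg, de, df, eg, fg
  2-simplices (12): abc, abf, acd, ade, aeg, afg, bce, bde, bdf, cdf, ceg, cfg

Hence C_0 ≅ Z^7, C_1 ≅ Z^18, C_2 ≅ Z^12.

Boundary ∂_1: C_1 → C_0 sends each edge [p,q] (with p < q) to q − p.
The 7×18 boundary matrix has rank 6 and Smith normal form diag(1,1,1,1,1,1).

The boundary map ∂_2: C_2 → C_1 acts by ∂[p,q,r] = [q,r] − [p,r] + [p,q]. For instance
  ∂acd = cd − ad + ac,
  ∂cfg = fg − cg + cf.
This gives a 18×12 integer matrix of rank 12; reducing to Smith normal form yields diagonal entries (1,1,1,1,1,1,1,1,1,1,1,2).

Reading off H_k = ker ∂_k / im ∂_{k+1}:

  H_0: rank C_0 − rank ∂_1 = 7 − 6 = 1, and the invariant factors of ∂_1 are all 1, so H_0 ≅ Z.
  H_1: rank ker ∂_1 − rank ∂_2 = (18 − 6) − 12 = 0, and ∂_2 has invariant factor 2 > 1, so H_1 ≅ Z/2.
  H_2: rank ker ∂_2 − rank ∂_3 = (12 − 12) − 0 = 0, and there is no ∂_3, so H_2 ≅ 0.

As a check, the Euler characteristic is 7 − 18 + 12 = 1, which agrees with 1 − 0 + 0 = 1.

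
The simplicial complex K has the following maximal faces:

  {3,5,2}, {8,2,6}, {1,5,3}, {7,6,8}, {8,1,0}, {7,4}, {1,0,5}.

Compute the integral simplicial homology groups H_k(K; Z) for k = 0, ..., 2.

K has 9 vertices, 15 edges, 6 triangles.
rank ∂_0 = 0, rank ∂_1 = 8 ⇒ b_0 = 9 − 0 − 8 = 1; all invariant factors of ∂_1 are 1 so no torsion. So H_0 ≅ Z.
rank ∂_1 = 8, rank ∂_2 = 6 ⇒ b_1 = 15 − 8 − 6 = 1; all invariant factors of ∂_2 are 1 so no torsion. So H_1 ≅ Z.
rank ∂_2 = 6, rank ∂_3 = 0 ⇒ b_2 = 6 − 6 − 0 = 0. So H_2 ≅ 0.

H_0 ≅ Z,  H_1 ≅ Z,  H_2 = 0.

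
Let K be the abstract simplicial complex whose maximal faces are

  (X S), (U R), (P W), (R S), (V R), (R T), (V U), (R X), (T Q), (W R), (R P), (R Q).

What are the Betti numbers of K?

b_0 = 1, b_1 = 4.

We work with the vertex ordering P < Q < R < S < T < U < V < W < X. The simplices of K, each written with vertices in increasing order, are:

  0-simplices (9): P, Q, R, S, T, U, V, W, X
  1-simplices (12): PR, PW, QR, QT, RS, RT, RU, RV, RW, RX, SX, UV

Hence C_0 ≅ Z^9, C_1 ≅ Z^12.

The boundary map ∂_1: C_1 → C_0 is given by ∂[p,q] = [q] − [p].
The resulting 9×12 matrix has rank 8, and its Smith normal form has invariant factors (1,1,1,1,1,1,1,1).

Reading off H_k = ker ∂_k / im ∂_{k+1}:

  H_0: rank C_0 − rank ∂_1 = 9 − 8 = 1, and the invariant factors of ∂_1 are all 1, so H_0 = Z.
  H_1: rank ker ∂_1 − rank ∂_2 = (12 − 8) − 0 = 4, and there is no ∂_2, so H_1 = Z^4.

As a check, the Euler characteristic is 9 − 12 = -3, which agrees with 1 − 4 = -3.

Hence the Betti numbers are b_0 = 1, b_1 = 4.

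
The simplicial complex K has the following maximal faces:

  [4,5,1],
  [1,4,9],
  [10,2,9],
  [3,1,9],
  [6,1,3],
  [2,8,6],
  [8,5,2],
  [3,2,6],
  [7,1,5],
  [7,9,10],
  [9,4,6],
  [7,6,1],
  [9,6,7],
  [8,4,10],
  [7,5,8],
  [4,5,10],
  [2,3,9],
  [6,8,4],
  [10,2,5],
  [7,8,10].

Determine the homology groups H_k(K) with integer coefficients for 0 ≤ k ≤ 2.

H_0 ≅ Z,  H_1 ≅ Z ⊕ Z/2Z,  H_2 = 0.

Order the vertices as 1 < 2 < 3 < 4 < 5 < 6 < 7 < 8 < 9 < 10. Listing each simplex with vertices in this order, K has dimension 2 with simplices:

  0-simplices (10): [1], [2], [3], [4], [5], [6], [7], [8], [9], [10]
  1-simplices (30): (30 of them)
  2-simplices (20): (20 of them)

Hence C_0 ≅ Z^10, C_1 ≅ Z^30, C_2 ≅ Z^20.

The boundary map ∂_1: C_1 → C_0 maps an edge to its endpoints' difference, ∂[p,q] = q − p.
The resulting 10×30 matrix has rank 9, and its Smith normal form has invariant factors (1,1,1,1,1,1,1,1,1).

∂_2: C_2 → C_1 sends each 2-simplex [p,q,r] to [q,r] − [p,r] + [p,q]. For instance
  ∂[2,3,6] = [3,6] − [2,6] + [2,3],
  ∂[4,5,10] = [5,10] − [4,10] + [4,5].
This gives a 30×20 integer matrix of rank 20; reducing to Smith normal form yields diagonal entries (1,1,1,1,1,1,1,1,1,1,1,1,1,1,1,1,1,1,1,2).

From H_k ≅ ker(∂_k) / im(∂_{k+1}) we obtain:

  H_0: rank C_0 − rank ∂_1 = 10 − 9 = 1, and the invariant factors of ∂_1 are all 1, so H_0 ≅ Z.
  H_1: rank ker ∂_1 − rank ∂_2 = (30 − 9) − 20 = 1, and ∂_2 has invariant factor 2 > 1, so H_1 ≅ Z ⊕ Z/2Z.
  H_2: rank ker ∂_2 − rank ∂_3 = (20 − 20) − 0 = 0, and there is no ∂_3, so H_2 ≅ 0.

As a check, the Euler characteristic is 10 − 30 + 20 = 0, which agrees with 1 − 1 + 0 = 0.
(K is a triangulation of the Klein bottle.)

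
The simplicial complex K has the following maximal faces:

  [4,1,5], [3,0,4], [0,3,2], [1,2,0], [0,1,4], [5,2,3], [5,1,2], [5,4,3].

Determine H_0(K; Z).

We work with the vertex ordering 0 < 1 < 2 < 3 < 4 < 5. The simplices of K, each written with vertices in increasing order, are:

  0-simplices (6): [0], [1], [2], [3], [4], [5]
  1-simplices (12): [0,1], [0,2], [0,3], [0,4], [1,2], [1,4], [1,5], [2,3], [2,5], [3,4], [3,5], [4,5]
  2-simplices (8): [0,1,2], [0,1,4], [0,2,3], [0,3,4], [1,2,5], [1,4,5], [2,3,5], [3,4,5]

Hence C_0 ≅ Z^6, C_1 ≅ Z^12, C_2 ≅ Z^8.

Boundary ∂_1: C_1 → C_0 is given by ∂[p,q] = [q] − [p].
This gives a 6×12 integer matrix of rank 5; reducing to Smith normal form yields diagonal entries (1,1,1,1,1).

∂_2: C_2 → C_1 sends each 2-simplex [p,q,r] to [q,r] − [p,r] + [p,q]. For instance
  ∂[0,1,4] = [1,4] − [0,4] + [0,1],
  ∂[1,4,5] = [4,5] − [1,5] + [1,4].
The resulting 12×8 matrix has rank 7, and its Smith normal form has invariant factors (1,1,1,1,1,1,1).

Reading off H_k = ker ∂_k / im ∂_{k+1}:

  H_0: rank C_0 − rank ∂_1 = 6 − 5 = 1, and the invariant factors of ∂_1 are all 1, so H_0 ≅ Z.

H_0 ≅ Z.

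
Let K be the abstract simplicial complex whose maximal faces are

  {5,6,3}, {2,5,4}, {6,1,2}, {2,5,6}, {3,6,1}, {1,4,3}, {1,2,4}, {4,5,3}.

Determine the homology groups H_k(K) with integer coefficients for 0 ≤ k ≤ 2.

H_0 = Z,  H_1 = 0,  H_2 = Z.

We work with the vertex ordering 1 < 2 < 3 < 4 < 5 < 6. The simplices of K, each written with vertices in increasing order, are:

  0-simplices (6): [1], [2], [3], [4], [5], [6]
  1-simplices (12): [1,2], [1,3], [1,4], [1,6], [2,4], [2,5], [2,6], [3,4], [3,5], [3,6], [4,5], [5,6]
  2-simplices (8): [1,2,4], [1,2,6], [1,3,4], [1,3,6], [2,4,5], [2,5,6], [3,4,5], [3,5,6]

Hence C_0 ≅ Z^6, C_1 ≅ Z^12, C_2 ≅ Z^8.

∂_1: C_1 → C_0 is given by ∂[p,q] = [q] − [p]. For instance
  ∂[3,6] = [6] − [3].
As a 6×12 matrix over Z this has rank 5, with invariant factors (1,1,1,1,1).

Boundary ∂_2: C_2 → C_1 sends each 2-simplex [p,q,r] to [q,r] − [p,r] + [p,q]. For instance
  ∂[1,3,6] = [3,6] − [1,6] + [1,3],
  ∂[1,3,4] = [3,4] − [1,4] + [1,3].
This gives a 12×8 integer matrix of rank 7; reducing to Smith normal form yields diagonal entries (1,1,1,1,1,1,1).

Computing H_k = (kernel of ∂_k) / (image of ∂_{k+1}):

  H_0: rank C_0 − rank ∂_1 = 6 − 5 = 1, and the invariant factors of ∂_1 are all 1, so H_0 ≅ Z.
  H_1: rank ker ∂_1 − rank ∂_2 = (12 − 5) − 7 = 0, and the invariant factors of ∂_2 are all 1, so H_1 ≅ 0.
  H_2: rank ker ∂_2 − rank ∂_3 = (8 − 7) − 0 = 1, and there is no ∂_3, so H_2 ≅ Z.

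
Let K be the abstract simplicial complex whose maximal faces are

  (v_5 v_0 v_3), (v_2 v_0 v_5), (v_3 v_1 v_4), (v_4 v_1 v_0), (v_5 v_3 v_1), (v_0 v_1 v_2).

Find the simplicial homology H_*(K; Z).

We work with the vertex ordering v_0 < v_1 < v_2 < v_3 < v_4 < v_5. The simplices of K, each written with vertices in increasing order, are:

  0-simplices (6): [v_0], [v_1], [v_2], [v_3], [v_4], [v_5]
  1-simplices (12): [v_0,v_1], [v_0,v_2], [v_0,v_3], [v_0,v_4], [v_0,v_5], [v_1,v_2], [v_1,v_3], [v_1,v_4], [v_1,v_5], [v_2,v_5], [v_3,v_4], [v_3,v_5]
  2-simplices (6): [v_0,v_1,v_2], [v_0,v_1,v_4], [v_0,v_2,v_5], [v_0,v_3,v_5], [v_1,v_3,v_4], [v_1,v_3,v_5]

Hence C_0 ≅ Z^6, C_1 ≅ Z^12, C_2 ≅ Z^6.

Boundary ∂_1: C_1 → C_0 is given by ∂[p,q] = [q] − [p]. For instance
  ∂[v_3,v_5] = [v_5] − [v_3].
This gives a 6×12 integer matrix of rank 5; reducing to Smith normal form yields diagonal entries (1,1,1,1,1).

The boundary map ∂_2: C_2 → C_1 sends each 2-simplex [p,q,r] to [q,r] − [p,r] + [p,q]. For instance
  ∂[v_0,v_3,v_5] = [v_3,v_5] − [v_0,v_5] + [v_0,v_3],
  ∂[v_0,v_1,v_4] = [v_1,v_4] − [v_0,v_4] + [v_0,v_1].
This gives a 12×6 integer matrix of rank 6; reducing to Smith normal form yields diagonal entries (1,1,1,1,1,1).

Computing H_k = (kernel of ∂_k) / (image of ∂_{k+1}):

  H_0: rank C_0 − rank ∂_1 = 6 − 5 = 1, and the invariant factors of ∂_1 are all 1, so H_0 = Z.
  H_1: rank ker ∂_1 − rank ∂_2 = (12 − 5) − 6 = 1, and the invariant factors of ∂_2 are all 1, so H_1 = Z.
  H_2: rank ker ∂_2 − rank ∂_3 = (6 − 6) − 0 = 0, and there is no ∂_3, so H_2 = 0.

H_0 = Z,  H_1 = Z,  H_2 = 0.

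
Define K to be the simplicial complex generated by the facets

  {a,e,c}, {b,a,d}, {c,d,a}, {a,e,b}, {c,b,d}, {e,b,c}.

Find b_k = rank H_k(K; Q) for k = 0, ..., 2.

We work with the vertex ordering a < b < c < d < e. The simplices of K, each written with vertices in increasing order, are:

  0-simplices (5): a, b, c, d, e
  1-simplices (9): ab, ac, ad, ae, bc, bd, be, cd, ce
  2-simplices (6): abd, abe, acd, ace, bcd, bce

so the chain groups are C_0 ≅ Z^5, C_1 ≅ Z^9, C_2 ≅ Z^6.

∂_1: C_1 → C_0 is given by ∂[p,q] = [q] − [p]. For instance
  ∂be = e − b.
The 5×9 boundary matrix has rank 4 and Smith normal form diag(1,1,1,1).

∂_2: C_2 → C_1 maps a triangle to the signed sum of its edges. For instance
  ∂abd = bd − ad + ab,
  ∂ace = ce − ae + ac.
This gives a 9×6 integer matrix of rank 5; reducing to Smith normal form yields diagonal entries (1,1,1,1,1).

Computing H_k = (kernel of ∂_k) / (image of ∂_{k+1}):

  H_0: rank C_0 − rank ∂_1 = 5 − 4 = 1, and the invariant factors of ∂_1 are all 1, so H_0 ≅ Z.
  H_1: rank ker ∂_1 − rank ∂_2 = (9 − 4) − 5 = 0, and the invariant factors of ∂_2 are all 1, so H_1 ≅ 0.
  H_2: rank ker ∂_2 − rank ∂_3 = (6 − 5) − 0 = 1, and there is no ∂_3, so H_2 ≅ Z.

(K is a triangulation of the 2-sphere S^2.)

Hence the Betti numbers are b_0 = 1, b_1 = 0, b_2 = 1.

b_0 = 1, b_1 = 0, b_2 = 1.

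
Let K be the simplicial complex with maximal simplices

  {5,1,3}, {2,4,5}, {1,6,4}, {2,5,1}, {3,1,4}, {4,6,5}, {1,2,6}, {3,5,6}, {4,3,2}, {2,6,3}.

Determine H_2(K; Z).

H_2 ≅ 0.

Fix the vertex order 1 < 2 < 3 < 4 < 5 < 6 and write every simplex with vertices in increasing order. Then dim K = 2 and the simplices of K are:

  0-simplices (6): [1], [2], [3], [4], [5], [6]
  1-simplices (15): [1,2], [1,3], [1,4], [1,5], [1,6], [2,3], [2,4], [2,5], [2,6], [3,4], [3,5], [3,6], [4,5], [4,6], [5,6]
  2-simplices (10): [1,2,5], [1,2,6], [1,3,4], [1,3,5], [1,4,6], [2,3,4], [2,3,6], [2,4,5], [3,5,6], [4,5,6]

so the chain groups are C_0 ≅ Z^6, C_1 ≅ Z^15, C_2 ≅ Z^10.

∂_1: C_1 → C_0 is given by ∂[p,q] = [q] − [p]. For instance
  ∂[2,4] = [4] − [2].
As a 6×15 matrix over Z this has rank 5, with invariant factors (1,1,1,1,1).

Boundary ∂_2: C_2 → C_1 sends each 2-simplex [p,q,r] to [q,r] − [p,r] + [p,q]. For instance
  ∂[1,4,6] = [4,6] − [1,6] + [1,4],
  ∂[1,3,5] = [3,5] − [1,5] + [1,3].
The resulting 15×10 matrix has rank 10, and its Smith normal form has invariant factors (1,1,1,1,1,1,1,1,1,2).

From H_k ≅ ker(∂_k) / im(∂_{k+1}) we obtain:

  H_2: rank ker ∂_2 − rank ∂_3 = (10 − 10) − 0 = 0, and there is no ∂_3, so H_2 ≅ 0.

(K is a triangulation of the real projective plane RP^2.)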